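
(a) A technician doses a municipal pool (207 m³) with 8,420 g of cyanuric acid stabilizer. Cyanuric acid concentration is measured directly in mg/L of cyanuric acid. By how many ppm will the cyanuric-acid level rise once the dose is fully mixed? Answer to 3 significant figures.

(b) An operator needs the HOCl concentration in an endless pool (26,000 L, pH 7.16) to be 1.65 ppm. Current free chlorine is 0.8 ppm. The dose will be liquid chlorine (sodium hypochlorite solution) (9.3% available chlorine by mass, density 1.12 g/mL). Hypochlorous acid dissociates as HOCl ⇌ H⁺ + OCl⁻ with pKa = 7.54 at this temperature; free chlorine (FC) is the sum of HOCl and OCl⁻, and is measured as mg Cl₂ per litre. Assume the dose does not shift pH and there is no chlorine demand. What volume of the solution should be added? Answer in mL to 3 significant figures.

(a) Volume: 207 m³ = 207,000 L.
(a) Rise: 8,420 g / 207,000 L × 1000 = 40.68 mg/L.

(b) [OCl⁻]/[HOCl] = 10^(pH − pKa) = 10^(7.16 − 7.54) = 0.4169; fraction as HOCl = 1/(1 + 0.4169) = 0.7058.
(b) Free chlorine required for 1.65 ppm HOCl: 1.65 / 0.7058 = 2.338 ppm.
(b) FC to add: 2.338 − 0.8 = 1.538 mg/L as Cl₂.
(b) Cl₂ equivalent: 1.538 mg/L × 26,000 L = 39.98 g.
(b) Product at 9.3% available Cl: 39.98 / 0.093 = 429.9 g.
(b) Volume: 429.9 g ÷ 1.12 g/mL = 383.9 mL.

(a) 40.7 ppm; (b) 384 mL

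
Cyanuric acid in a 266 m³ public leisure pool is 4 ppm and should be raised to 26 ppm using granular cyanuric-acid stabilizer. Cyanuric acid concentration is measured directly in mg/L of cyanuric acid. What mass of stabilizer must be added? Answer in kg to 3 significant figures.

Volume: 266 m³ = 266,000 L.
CYA to add: (26 − 4) = 22 mg/L × 266,000 L = 5852 g cyanuric acid.

5.85 kg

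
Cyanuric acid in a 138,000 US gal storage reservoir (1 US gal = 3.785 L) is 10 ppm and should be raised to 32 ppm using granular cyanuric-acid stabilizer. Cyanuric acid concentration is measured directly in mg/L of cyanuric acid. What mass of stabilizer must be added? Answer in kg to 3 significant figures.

11.5 kg

Volume: 138,000 US gal × 3.785 L/gal = 522,330 L.
CYA to add: (32 − 10) = 22 mg/L × 522,330 L = 11,490 g cyanuric acid.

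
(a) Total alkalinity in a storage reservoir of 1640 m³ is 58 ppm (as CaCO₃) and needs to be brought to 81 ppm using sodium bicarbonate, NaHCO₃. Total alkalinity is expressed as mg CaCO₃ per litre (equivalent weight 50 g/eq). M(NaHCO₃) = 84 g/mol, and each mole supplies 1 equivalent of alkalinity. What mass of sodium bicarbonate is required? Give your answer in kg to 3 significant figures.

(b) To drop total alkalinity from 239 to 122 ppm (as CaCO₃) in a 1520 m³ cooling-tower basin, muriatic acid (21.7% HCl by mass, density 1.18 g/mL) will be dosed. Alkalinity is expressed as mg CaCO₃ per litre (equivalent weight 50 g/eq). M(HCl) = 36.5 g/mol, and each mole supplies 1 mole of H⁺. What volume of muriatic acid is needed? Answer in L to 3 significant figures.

(a) 63.4 kg; (b) 507 L

(a) Volume: 1640 m³ = 1,640,000 L.
(a) Alkalinity to add: (81 − 58) = 23 mg/L as CaCO₃ × 1,640,000 L = 37,720 g as CaCO₃.
(a) Equivalents: 37,720 g ÷ 50 g/eq = 754.4 eq.
(a) NaHCO₃ supplies 1 eq per mole → 754.4 mol.
(a) Mass: 754.4 mol × 84 g/mol = 63,370 g.

(b) Volume: 1520 m³ = 1,520,000 L.
(b) Alkalinity to neutralize: (239 − 122) = 117 mg/L as CaCO₃ × 1,520,000 L = 177,800 g as CaCO₃.
(b) Equivalents of H⁺ required: 177,800 ÷ 50 g/eq = 3557 eq = 3557 mol HCl.
(b) Mass of HCl: 3557 × 36.5 = 129,800 g.
(b) Mass of 21.7% solution: 129,800 / 0.217 = 598,300 g.
(b) Volume: 598,300 g ÷ 1.18 g/mL = 507,000 mL.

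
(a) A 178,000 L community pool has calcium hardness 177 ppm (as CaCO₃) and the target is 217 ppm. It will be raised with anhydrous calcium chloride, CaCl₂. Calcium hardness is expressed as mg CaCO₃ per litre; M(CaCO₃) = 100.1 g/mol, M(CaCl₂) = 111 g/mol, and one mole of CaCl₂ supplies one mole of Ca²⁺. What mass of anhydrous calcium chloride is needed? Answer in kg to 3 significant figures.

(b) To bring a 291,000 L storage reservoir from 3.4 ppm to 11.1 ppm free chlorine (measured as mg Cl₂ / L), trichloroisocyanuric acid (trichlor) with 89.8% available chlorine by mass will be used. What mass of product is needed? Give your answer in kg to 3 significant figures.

(a) Hardness to add: (217 − 177) = 40 mg/L as CaCO₃ × 178,000 L = 7120 g as CaCO₃.
(a) Moles of Ca²⁺ (1 mol Ca²⁺ ≡ 1 mol CaCO₃): 7120 / 100.1 g/mol = 71.13 mol.
(a) Mass of CaCl₂: 71.13 × 111 = 7895 g.

(b) Chlorine deficit: 11.1 − 3.4 = 7.7 ppm = 7.7 mg/L as Cl₂.
(b) Cl₂ equivalent needed: 7.7 mg/L × 291,000 L = 2,241,000 mg = 2241 g.
(b) Product at 89.8% available chlorine: 2241 / 0.898 = 2495 g.

(a) 7.90 kg; (b) 2.50 kg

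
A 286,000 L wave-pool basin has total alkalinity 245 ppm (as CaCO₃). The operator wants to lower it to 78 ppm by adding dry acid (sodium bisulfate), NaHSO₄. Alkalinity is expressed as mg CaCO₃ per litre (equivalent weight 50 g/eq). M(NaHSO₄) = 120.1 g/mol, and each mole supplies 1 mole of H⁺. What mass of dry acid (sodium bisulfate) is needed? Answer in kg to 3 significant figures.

Alkalinity to neutralize: (245 − 78) = 167 mg/L as CaCO₃ × 286,000 L = 47,760 g as CaCO₃.
Equivalents of H⁺ required: 47,760 ÷ 50 g/eq = 955.2 eq = 955.2 mol NaHSO₄.
Mass of NaHSO₄: 955.2 × 120.1 = 114,700 g.

115 kg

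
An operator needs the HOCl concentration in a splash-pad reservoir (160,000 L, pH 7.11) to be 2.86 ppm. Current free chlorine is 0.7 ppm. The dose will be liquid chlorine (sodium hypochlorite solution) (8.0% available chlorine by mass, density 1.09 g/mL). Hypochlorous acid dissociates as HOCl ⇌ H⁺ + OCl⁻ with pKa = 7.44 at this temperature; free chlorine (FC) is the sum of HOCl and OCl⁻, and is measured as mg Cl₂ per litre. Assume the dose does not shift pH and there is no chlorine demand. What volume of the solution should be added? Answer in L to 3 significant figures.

[OCl⁻]/[HOCl] = 10^(pH − pKa) = 10^(7.11 − 7.44) = 0.4677; fraction as HOCl = 1/(1 + 0.4677) = 0.6813.
Free chlorine required for 2.86 ppm HOCl: 2.86 / 0.6813 = 4.198 ppm.
FC to add: 4.198 − 0.7 = 3.498 mg/L as Cl₂.
Cl₂ equivalent: 3.498 mg/L × 160,000 L = 559.6 g.
Product at 8.0% available Cl: 559.6 / 0.08 = 6995 g.
Volume: 6995 g ÷ 1.09 g/mL = 6418 mL.

6.42 L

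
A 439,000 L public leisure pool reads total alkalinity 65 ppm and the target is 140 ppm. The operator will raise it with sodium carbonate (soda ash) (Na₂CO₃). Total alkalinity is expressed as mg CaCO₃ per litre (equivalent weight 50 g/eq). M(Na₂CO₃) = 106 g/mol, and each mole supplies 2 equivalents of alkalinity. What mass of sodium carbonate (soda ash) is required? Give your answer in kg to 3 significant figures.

34.9 kg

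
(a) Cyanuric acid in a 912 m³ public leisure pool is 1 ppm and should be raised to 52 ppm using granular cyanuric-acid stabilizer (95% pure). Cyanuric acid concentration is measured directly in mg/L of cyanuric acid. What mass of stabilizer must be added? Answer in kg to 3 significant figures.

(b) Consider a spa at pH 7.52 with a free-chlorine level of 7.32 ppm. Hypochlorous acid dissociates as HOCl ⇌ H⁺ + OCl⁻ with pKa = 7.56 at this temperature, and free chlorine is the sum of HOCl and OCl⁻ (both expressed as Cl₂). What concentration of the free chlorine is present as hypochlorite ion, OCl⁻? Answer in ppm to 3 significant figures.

(a) Volume: 912 m³ = 912,000 L.
(a) CYA to add: (52 − 1) = 51 mg/L × 912,000 L = 46,510 g cyanuric acid.
(a) At 95% purity: 46,510 / 0.95 = 48,960 g product.

(b) [OCl⁻]/[HOCl] = 10^(pH − pKa) = 10^(7.52 − 7.56) = 10^-0.04 = 0.912.
(b) Fraction as HOCl = 1 / (1 + 0.912) = 0.523.
(b) OCl⁻ = (1 − 0.523) × 7.32 ppm = 3.492 ppm.

(a) 49.0 kg; (b) 3.49 ppm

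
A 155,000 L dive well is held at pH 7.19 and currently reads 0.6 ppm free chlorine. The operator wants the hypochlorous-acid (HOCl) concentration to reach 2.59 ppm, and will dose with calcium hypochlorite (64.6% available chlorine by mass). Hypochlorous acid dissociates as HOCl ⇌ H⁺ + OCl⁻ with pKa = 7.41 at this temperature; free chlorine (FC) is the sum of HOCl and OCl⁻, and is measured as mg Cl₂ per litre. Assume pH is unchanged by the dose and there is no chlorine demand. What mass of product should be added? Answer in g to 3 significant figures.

[OCl⁻]/[HOCl] = 10^(pH − pKa) = 10^(7.19 − 7.41) = 0.6026; fraction as HOCl = 1/(1 + 0.6026) = 0.624.
Free chlorine required for 2.59 ppm HOCl: 2.59 / 0.624 = 4.151 ppm.
FC to add: 4.151 − 0.6 = 3.551 mg/L as Cl₂.
Cl₂ equivalent: 3.551 mg/L × 155,000 L = 550.3 g.
Product at 64.6% available Cl: 550.3 / 0.646 = 851.9 g.

852 g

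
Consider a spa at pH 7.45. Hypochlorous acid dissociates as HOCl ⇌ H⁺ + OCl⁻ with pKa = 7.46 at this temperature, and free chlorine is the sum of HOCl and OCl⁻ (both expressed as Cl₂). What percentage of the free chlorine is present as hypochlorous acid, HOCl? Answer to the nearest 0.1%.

50.6%

[OCl⁻]/[HOCl] = 10^(pH − pKa) = 10^(7.45 − 7.46) = 10^-0.01 = 0.9772.
Fraction as HOCl = 1 / (1 + 0.9772) = 0.5058.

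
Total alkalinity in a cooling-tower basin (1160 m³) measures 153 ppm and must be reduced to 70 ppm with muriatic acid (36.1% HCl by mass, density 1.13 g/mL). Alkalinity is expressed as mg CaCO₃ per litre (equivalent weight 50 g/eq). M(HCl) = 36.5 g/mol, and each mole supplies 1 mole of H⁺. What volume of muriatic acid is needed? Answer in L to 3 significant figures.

172 L

Volume: 1160 m³ = 1,160,000 L.
Alkalinity to neutralize: (153 − 70) = 83 mg/L as CaCO₃ × 1,160,000 L = 96,280 g as CaCO₃.
Equivalents of H⁺ required: 96,280 ÷ 50 g/eq = 1926 eq = 1926 mol HCl.
Mass of HCl: 1926 × 36.5 = 70,280 g.
Mass of 36.1% solution: 70,280 / 0.361 = 194,700 g.
Volume: 194,700 g ÷ 1.13 g/mL = 172,300 mL.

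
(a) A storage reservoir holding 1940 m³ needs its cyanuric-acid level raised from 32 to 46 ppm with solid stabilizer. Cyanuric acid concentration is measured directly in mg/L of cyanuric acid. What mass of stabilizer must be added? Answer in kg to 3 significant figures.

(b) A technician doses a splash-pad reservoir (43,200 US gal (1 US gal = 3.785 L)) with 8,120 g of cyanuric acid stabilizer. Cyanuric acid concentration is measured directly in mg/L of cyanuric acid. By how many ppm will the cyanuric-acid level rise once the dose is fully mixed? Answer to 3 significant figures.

(a) 27.2 kg; (b) 49.7 ppm

(a) Volume: 1940 m³ = 1,940,000 L.
(a) CYA to add: (46 − 32) = 14 mg/L × 1,940,000 L = 27,160 g cyanuric acid.

(b) Volume: 43,200 US gal × 3.785 L/gal = 163,512 L.
(b) Rise: 8,120 g / 163,512 L × 1000 = 49.66 mg/L.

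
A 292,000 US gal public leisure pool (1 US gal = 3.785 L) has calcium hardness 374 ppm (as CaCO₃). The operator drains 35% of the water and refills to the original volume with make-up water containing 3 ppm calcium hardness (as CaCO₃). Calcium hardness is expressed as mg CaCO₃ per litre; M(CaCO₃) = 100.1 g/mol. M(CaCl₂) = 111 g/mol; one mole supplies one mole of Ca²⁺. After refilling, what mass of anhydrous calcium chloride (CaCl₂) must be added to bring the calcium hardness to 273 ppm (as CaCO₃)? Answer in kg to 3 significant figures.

35.4 kg

Volume: 292,000 US gal × 3.785 L/gal = 1,105,220 L.
After draining 35% and refilling: 374 × 0.65 + 3 × 0.35 = 244.15 ppm.
Deficit to target: 273 − 244.15 = 28.85 mg/L.
As CaCO₃: 28.85 mg/L × 1,105,220 L = 31,890 g; ÷ 100.1 = 318.5 mol Ca²⁺.
Mass: 318.5 × 111 = 35,360 g.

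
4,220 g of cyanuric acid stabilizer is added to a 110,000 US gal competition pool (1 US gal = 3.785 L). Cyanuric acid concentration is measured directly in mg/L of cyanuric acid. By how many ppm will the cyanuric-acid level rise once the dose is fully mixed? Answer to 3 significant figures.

10.1 ppm

Volume: 110,000 US gal × 3.785 L/gal = 416,350 L.
Rise: 4,220 g / 416,350 L × 1000 = 10.14 mg/L.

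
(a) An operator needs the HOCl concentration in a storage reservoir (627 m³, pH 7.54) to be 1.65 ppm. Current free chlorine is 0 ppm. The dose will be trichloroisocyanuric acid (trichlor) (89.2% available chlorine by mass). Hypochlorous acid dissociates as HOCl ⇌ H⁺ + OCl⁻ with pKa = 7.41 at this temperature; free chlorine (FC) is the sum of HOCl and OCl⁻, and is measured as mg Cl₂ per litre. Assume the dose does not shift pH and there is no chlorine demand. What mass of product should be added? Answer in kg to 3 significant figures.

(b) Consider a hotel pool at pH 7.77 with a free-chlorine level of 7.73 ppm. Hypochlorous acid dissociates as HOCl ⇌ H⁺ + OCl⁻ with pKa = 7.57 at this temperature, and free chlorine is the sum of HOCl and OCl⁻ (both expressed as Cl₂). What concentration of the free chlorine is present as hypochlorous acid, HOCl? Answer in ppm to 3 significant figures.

(a) 2.72 kg; (b) 2.99 ppm

(a) Volume: 627 m³ = 627,000 L.
(a) [OCl⁻]/[HOCl] = 10^(pH − pKa) = 10^(7.54 − 7.41) = 1.349; fraction as HOCl = 1/(1 + 1.349) = 0.4257.
(a) Free chlorine required for 1.65 ppm HOCl: 1.65 / 0.4257 = 3.876 ppm.
(a) FC to add: 3.876 − 0 = 3.876 mg/L as Cl₂.
(a) Cl₂ equivalent: 3.876 mg/L × 627,000 L = 2430 g.
(a) Product at 89.2% available Cl: 2430 / 0.892 = 2724 g.

(b) [OCl⁻]/[HOCl] = 10^(pH − pKa) = 10^(7.77 − 7.57) = 10^0.20 = 1.585.
(b) Fraction as HOCl = 1 / (1 + 1.585) = 0.3869.
(b) HOCl = 0.3869 × 7.73 ppm = 2.99 ppm.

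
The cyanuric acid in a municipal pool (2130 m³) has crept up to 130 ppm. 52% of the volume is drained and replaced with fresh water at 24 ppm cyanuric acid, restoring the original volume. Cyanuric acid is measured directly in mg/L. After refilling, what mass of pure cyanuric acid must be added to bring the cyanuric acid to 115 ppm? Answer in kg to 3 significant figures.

Volume: 2130 m³ = 2,130,000 L.
After draining 52% and refilling: 130 × 0.48 + 24 × 0.52 = 74.88 ppm.
Deficit to target: 115 − 74.88 = 40.12 mg/L.
Mass: 40.12 mg/L × 2,130,000 L = 85,460 g cyanuric acid.

85.5 kg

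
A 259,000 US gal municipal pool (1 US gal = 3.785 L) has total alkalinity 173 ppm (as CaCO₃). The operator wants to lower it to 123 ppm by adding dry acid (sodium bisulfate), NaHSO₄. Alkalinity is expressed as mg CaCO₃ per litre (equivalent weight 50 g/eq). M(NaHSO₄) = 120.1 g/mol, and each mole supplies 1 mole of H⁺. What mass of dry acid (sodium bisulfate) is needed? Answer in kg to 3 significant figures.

118 kg

Volume: 259,000 US gal × 3.785 L/gal = 980,315 L.
Alkalinity to neutralize: (173 − 123) = 50 mg/L as CaCO₃ × 980,315 L = 49,020 g as CaCO₃.
Equivalents of H⁺ required: 49,020 ÷ 50 g/eq = 980.3 eq = 980.3 mol NaHSO₄.
Mass of NaHSO₄: 980.3 × 120.1 = 117,700 g.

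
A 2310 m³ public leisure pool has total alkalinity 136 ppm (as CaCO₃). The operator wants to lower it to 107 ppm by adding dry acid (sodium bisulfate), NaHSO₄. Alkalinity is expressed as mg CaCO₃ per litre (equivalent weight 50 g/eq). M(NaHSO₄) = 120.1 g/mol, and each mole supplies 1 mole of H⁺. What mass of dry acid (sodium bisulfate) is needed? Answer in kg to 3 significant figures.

Volume: 2310 m³ = 2,310,000 L.
Alkalinity to neutralize: (136 − 107) = 29 mg/L as CaCO₃ × 2,310,000 L = 66,990 g as CaCO₃.
Equivalents of H⁺ required: 66,990 ÷ 50 g/eq = 1340 eq = 1340 mol NaHSO₄.
Mass of NaHSO₄: 1340 × 120.1 = 160,900 g.

161 kg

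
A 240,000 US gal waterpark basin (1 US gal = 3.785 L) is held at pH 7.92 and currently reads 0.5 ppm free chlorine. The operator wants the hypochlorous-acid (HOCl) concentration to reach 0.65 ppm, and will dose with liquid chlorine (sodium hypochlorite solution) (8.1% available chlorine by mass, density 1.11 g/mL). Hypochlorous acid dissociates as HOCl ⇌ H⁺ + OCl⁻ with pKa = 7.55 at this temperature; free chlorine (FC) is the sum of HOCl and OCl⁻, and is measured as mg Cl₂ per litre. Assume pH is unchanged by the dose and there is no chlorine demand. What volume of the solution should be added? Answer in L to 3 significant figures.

Volume: 240,000 US gal × 3.785 L/gal = 908,400 L.
[OCl⁻]/[HOCl] = 10^(pH − pKa) = 10^(7.92 − 7.55) = 2.344; fraction as HOCl = 1/(1 + 2.344) = 0.299.
Free chlorine required for 0.65 ppm HOCl: 0.65 / 0.299 = 2.174 ppm.
FC to add: 2.174 − 0.5 = 1.674 mg/L as Cl₂.
Cl₂ equivalent: 1.674 mg/L × 908,400 L = 1520 g.
Product at 8.1% available Cl: 1520 / 0.081 = 18,770 g.
Volume: 18,770 g ÷ 1.11 g/mL = 16,910 mL.

16.9 L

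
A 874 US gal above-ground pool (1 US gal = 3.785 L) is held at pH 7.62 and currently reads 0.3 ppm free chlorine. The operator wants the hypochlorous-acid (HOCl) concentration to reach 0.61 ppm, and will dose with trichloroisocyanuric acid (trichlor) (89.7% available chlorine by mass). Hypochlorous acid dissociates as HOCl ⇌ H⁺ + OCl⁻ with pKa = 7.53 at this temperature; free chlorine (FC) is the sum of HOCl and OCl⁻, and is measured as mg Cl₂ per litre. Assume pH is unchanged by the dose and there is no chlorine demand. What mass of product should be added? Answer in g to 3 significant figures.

3.91 g

Volume: 874 US gal × 3.785 L/gal = 3,308 L.
[OCl⁻]/[HOCl] = 10^(pH − pKa) = 10^(7.62 − 7.53) = 1.23; fraction as HOCl = 1/(1 + 1.23) = 0.4484.
Free chlorine required for 0.61 ppm HOCl: 0.61 / 0.4484 = 1.36 ppm.
FC to add: 1.36 − 0.3 = 1.06 mg/L as Cl₂.
Cl₂ equivalent: 1.06 mg/L × 3,308 L = 3.508 g.
Product at 89.7% available Cl: 3.508 / 0.897 = 3.911 g.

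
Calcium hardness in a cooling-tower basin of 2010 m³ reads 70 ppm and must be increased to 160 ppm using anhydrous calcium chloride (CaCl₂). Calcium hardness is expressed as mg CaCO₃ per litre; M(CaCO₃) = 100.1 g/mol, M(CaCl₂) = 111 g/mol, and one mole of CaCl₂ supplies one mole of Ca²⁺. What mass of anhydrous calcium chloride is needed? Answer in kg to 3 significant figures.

201 kg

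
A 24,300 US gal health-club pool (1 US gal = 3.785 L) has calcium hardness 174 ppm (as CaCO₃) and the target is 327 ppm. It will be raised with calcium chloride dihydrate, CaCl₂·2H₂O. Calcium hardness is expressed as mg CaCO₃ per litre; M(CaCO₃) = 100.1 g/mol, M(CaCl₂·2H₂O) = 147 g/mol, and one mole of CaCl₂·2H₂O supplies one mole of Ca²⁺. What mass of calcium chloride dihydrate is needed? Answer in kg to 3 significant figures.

Volume: 24,300 US gal × 3.785 L/gal = 91,976 L.
Hardness to add: (327 − 174) = 153 mg/L as CaCO₃ × 91,976 L = 14,070 g as CaCO₃.
Moles of Ca²⁺ (1 mol Ca²⁺ ≡ 1 mol CaCO₃): 14,070 / 100.1 g/mol = 140.6 mol.
Mass of CaCl₂·2H₂O: 140.6 × 147 = 20,670 g.

20.7 kg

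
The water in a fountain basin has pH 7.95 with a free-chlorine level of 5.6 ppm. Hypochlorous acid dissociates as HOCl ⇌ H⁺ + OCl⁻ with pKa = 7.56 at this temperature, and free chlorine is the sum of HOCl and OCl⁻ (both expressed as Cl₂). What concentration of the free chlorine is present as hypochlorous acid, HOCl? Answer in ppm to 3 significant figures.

[OCl⁻]/[HOCl] = 10^(pH − pKa) = 10^(7.95 − 7.56) = 10^0.39 = 2.455.
Fraction as HOCl = 1 / (1 + 2.455) = 0.2895.
HOCl = 0.2895 × 5.6 ppm = 1.621 ppm.

1.62 ppm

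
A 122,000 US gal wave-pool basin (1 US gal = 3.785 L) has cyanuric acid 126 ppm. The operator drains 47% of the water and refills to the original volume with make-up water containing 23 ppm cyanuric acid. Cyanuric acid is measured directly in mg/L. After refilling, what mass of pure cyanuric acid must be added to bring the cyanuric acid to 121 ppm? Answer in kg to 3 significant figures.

Volume: 122,000 US gal × 3.785 L/gal = 461,770 L.
After draining 47% and refilling: 126 × 0.53 + 23 × 0.47 = 77.59 ppm.
Deficit to target: 121 − 77.59 = 43.41 mg/L.
Mass: 43.41 mg/L × 461,770 L = 20,050 g cyanuric acid.

20.0 kg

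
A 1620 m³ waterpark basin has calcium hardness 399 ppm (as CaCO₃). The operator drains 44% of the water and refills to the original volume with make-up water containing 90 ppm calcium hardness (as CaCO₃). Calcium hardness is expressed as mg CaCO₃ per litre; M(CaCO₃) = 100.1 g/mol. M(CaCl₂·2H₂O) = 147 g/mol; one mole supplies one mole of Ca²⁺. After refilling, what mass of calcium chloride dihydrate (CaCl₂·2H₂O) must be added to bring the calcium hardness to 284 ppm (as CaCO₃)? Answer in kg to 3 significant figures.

49.9 kg

Volume: 1620 m³ = 1,620,000 L.
After draining 44% and refilling: 399 × 0.56 + 90 × 0.44 = 263.04 ppm.
Deficit to target: 284 − 263.04 = 20.96 mg/L.
As CaCO₃: 20.96 mg/L × 1,620,000 L = 33,960 g; ÷ 100.1 = 339.2 mol Ca²⁺.
Mass: 339.2 × 147 = 49,860 g.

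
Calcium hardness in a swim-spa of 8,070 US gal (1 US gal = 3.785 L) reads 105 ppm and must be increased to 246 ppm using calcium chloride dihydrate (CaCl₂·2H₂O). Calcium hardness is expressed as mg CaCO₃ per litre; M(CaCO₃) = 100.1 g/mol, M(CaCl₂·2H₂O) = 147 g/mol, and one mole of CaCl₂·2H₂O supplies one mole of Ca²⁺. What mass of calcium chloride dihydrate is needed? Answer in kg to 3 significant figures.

6.32 kg

Volume: 8,070 US gal × 3.785 L/gal = 30,545 L.
Hardness to add: (246 − 105) = 141 mg/L as CaCO₃ × 30,545 L = 4307 g as CaCO₃.
Moles of Ca²⁺ (1 mol Ca²⁺ ≡ 1 mol CaCO₃): 4307 / 100.1 g/mol = 43.03 mol.
Mass of CaCl₂·2H₂O: 43.03 × 147 = 6325 g.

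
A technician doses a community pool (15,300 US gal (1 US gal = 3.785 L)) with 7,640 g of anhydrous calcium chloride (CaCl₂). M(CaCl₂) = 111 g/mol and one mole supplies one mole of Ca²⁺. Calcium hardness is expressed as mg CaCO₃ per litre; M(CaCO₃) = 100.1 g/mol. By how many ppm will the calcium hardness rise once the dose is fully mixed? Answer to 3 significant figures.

Volume: 15,300 US gal × 3.785 L/gal = 57,910 L.
Moles of Ca²⁺: 7,640 g ÷ 111 g/mol = 68.83 mol.
As CaCO₃: 68.83 mol × 100.1 g/mol = 6890 g.
Rise: 6890 g / 57,910 L × 1000 = 119 mg/L.

119 ppm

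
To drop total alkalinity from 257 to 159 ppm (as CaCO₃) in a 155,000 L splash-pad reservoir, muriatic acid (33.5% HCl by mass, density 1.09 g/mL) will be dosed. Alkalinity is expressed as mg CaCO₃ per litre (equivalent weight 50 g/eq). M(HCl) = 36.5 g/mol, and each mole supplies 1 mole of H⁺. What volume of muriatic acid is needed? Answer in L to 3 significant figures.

30.4 L

Alkalinity to neutralize: (257 − 159) = 98 mg/L as CaCO₃ × 155,000 L = 15,190 g as CaCO₃.
Equivalents of H⁺ required: 15,190 ÷ 50 g/eq = 303.8 eq = 303.8 mol HCl.
Mass of HCl: 303.8 × 36.5 = 11,090 g.
Mass of 33.5% solution: 11,090 / 0.335 = 33,100 g.
Volume: 33,100 g ÷ 1.09 g/mL = 30,370 mL.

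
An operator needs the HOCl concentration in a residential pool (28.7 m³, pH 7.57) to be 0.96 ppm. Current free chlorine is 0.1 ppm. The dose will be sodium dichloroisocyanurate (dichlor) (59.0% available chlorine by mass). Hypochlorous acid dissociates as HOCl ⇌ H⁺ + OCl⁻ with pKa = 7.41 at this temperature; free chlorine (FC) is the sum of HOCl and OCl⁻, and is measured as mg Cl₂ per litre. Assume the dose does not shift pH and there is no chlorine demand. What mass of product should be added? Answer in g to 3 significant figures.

Volume: 28.7 m³ = 28,700 L.
[OCl⁻]/[HOCl] = 10^(pH − pKa) = 10^(7.57 − 7.41) = 1.445; fraction as HOCl = 1/(1 + 1.445) = 0.4089.
Free chlorine required for 0.96 ppm HOCl: 0.96 / 0.4089 = 2.348 ppm.
FC to add: 2.348 − 0.1 = 2.248 mg/L as Cl₂.
Cl₂ equivalent: 2.248 mg/L × 28,700 L = 64.51 g.
Product at 59.0% available Cl: 64.51 / 0.59 = 109.3 g.

109 g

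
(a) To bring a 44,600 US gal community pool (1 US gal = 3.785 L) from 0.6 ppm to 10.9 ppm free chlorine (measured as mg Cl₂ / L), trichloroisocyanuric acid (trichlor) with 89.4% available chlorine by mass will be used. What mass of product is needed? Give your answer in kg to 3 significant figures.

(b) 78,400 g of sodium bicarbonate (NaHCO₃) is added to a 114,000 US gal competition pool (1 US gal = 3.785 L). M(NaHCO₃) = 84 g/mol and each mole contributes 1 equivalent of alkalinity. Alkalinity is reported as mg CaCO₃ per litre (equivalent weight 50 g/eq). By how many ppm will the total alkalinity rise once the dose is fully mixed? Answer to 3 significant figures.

(a) 1.94 kg; (b) 108 ppm

(a) Volume: 44,600 US gal × 3.785 L/gal = 168,811 L.
(a) Chlorine deficit: 10.9 − 0.6 = 10.3 ppm = 10.3 mg/L as Cl₂.
(a) Cl₂ equivalent needed: 10.3 mg/L × 168,811 L = 1,739,000 mg = 1739 g.
(a) Product at 89.4% available chlorine: 1739 / 0.894 = 1945 g.

(b) Volume: 114,000 US gal × 3.785 L/gal = 431,490 L.
(b) Moles of NaHCO₃: 78,400 g ÷ 84 g/mol = 933.3 mol → 933.3 eq of alkalinity.
(b) As CaCO₃: 933.3 eq × 50 g/eq = 46,670 g.
(b) Rise: 46,670 g / 431,490 L × 1000 = 108.2 mg/L.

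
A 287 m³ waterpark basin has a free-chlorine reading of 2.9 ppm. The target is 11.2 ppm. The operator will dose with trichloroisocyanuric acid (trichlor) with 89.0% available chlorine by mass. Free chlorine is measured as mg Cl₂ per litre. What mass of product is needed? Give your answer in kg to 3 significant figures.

Volume: 287 m³ = 287,000 L.
Chlorine deficit: 11.2 − 2.9 = 8.3 ppm = 8.3 mg/L as Cl₂.
Cl₂ equivalent needed: 8.3 mg/L × 287,000 L = 2,382,000 mg = 2382 g.
Product at 89.0% available chlorine: 2382 / 0.89 = 2677 g.

2.68 kg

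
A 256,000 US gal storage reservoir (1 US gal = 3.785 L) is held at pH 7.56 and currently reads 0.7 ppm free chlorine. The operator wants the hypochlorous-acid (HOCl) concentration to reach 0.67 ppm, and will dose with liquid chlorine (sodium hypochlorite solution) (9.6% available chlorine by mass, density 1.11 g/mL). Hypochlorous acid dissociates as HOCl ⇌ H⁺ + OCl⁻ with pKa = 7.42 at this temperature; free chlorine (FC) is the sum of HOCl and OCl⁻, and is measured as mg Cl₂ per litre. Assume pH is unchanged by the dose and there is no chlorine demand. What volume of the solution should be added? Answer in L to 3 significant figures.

8.14 L

Volume: 256,000 US gal × 3.785 L/gal = 968,960 L.
[OCl⁻]/[HOCl] = 10^(pH − pKa) = 10^(7.56 − 7.42) = 1.38; fraction as HOCl = 1/(1 + 1.38) = 0.4201.
Free chlorine required for 0.67 ppm HOCl: 0.67 / 0.4201 = 1.595 ppm.
FC to add: 1.595 − 0.7 = 0.8949 mg/L as Cl₂.
Cl₂ equivalent: 0.8949 mg/L × 968,960 L = 867.1 g.
Product at 9.6% available Cl: 867.1 / 0.096 = 9032 g.
Volume: 9032 g ÷ 1.11 g/mL = 8137 mL.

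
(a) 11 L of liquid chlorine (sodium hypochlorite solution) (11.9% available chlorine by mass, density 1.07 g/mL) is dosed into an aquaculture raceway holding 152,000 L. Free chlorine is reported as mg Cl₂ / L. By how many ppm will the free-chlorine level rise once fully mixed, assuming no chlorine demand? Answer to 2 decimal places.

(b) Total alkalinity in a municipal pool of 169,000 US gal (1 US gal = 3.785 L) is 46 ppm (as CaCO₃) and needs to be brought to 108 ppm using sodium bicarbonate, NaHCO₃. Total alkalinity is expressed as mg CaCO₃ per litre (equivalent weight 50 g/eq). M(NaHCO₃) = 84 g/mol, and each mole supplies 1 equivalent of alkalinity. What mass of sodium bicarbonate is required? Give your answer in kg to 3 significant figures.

(a) 9.21 ppm; (b) 66.6 kg

(a) Mass of solution: 11 L × 1000 mL/L × 1.07 g/mL = 11,770 g.
(a) Available chlorine delivered: 11,770 g × 0.119 = 1401 g as Cl₂.
(a) Concentration rise: 1401 g / 152,000 L = 9.215 mg/L = 9.21 ppm.

(b) Volume: 169,000 US gal × 3.785 L/gal = 639,665 L.
(b) Alkalinity to add: (108 − 46) = 62 mg/L as CaCO₃ × 639,665 L = 39,660 g as CaCO₃.
(b) Equivalents: 39,660 g ÷ 50 g/eq = 793.2 eq.
(b) NaHCO₃ supplies 1 eq per mole → 793.2 mol.
(b) Mass: 793.2 mol × 84 g/mol = 66,630 g.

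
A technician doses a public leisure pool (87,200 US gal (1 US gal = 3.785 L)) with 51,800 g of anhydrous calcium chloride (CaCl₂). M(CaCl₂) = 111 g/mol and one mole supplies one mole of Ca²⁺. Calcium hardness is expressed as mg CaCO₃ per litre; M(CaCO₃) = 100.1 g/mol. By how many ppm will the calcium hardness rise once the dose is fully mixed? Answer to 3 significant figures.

Volume: 87,200 US gal × 3.785 L/gal = 330,052 L.
Moles of Ca²⁺: 51,800 g ÷ 111 g/mol = 466.7 mol.
As CaCO₃: 466.7 mol × 100.1 g/mol = 46,710 g.
Rise: 46,710 g / 330,052 L × 1000 = 141.5 mg/L.

142 ppm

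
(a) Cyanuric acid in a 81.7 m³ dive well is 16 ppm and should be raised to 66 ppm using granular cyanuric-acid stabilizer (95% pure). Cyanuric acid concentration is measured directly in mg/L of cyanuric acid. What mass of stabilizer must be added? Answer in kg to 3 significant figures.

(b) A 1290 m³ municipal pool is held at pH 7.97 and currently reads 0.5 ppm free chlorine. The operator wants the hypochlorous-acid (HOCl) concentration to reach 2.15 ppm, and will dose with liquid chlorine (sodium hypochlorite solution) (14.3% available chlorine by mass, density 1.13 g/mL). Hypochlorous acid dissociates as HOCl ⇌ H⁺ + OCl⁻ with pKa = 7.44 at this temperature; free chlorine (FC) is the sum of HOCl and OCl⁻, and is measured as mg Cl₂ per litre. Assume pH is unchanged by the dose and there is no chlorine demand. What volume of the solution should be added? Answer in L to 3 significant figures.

(a) 4.30 kg; (b) 71.3 L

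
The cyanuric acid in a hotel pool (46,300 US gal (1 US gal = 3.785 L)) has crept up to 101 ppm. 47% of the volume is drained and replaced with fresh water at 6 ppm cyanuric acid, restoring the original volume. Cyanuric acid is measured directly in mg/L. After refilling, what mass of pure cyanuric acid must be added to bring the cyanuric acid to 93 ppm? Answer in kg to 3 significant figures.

Volume: 46,300 US gal × 3.785 L/gal = 175,246 L.
After draining 47% and refilling: 101 × 0.53 + 6 × 0.47 = 56.35 ppm.
Deficit to target: 93 − 56.35 = 36.65 mg/L.
Mass: 36.65 mg/L × 175,246 L = 6423 g cyanuric acid.

6.42 kg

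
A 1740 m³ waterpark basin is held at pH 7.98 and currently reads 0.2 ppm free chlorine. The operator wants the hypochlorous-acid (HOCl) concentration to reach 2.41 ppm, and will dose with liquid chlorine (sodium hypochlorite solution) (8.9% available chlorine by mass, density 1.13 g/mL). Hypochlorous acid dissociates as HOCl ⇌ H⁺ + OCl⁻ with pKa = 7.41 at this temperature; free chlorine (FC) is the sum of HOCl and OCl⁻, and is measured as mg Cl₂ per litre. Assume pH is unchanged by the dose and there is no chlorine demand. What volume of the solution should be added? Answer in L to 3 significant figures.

193 L

Volume: 1740 m³ = 1,740,000 L.
[OCl⁻]/[HOCl] = 10^(pH − pKa) = 10^(7.98 − 7.41) = 3.715; fraction as HOCl = 1/(1 + 3.715) = 0.2121.
Free chlorine required for 2.41 ppm HOCl: 2.41 / 0.2121 = 11.36 ppm.
FC to add: 11.36 − 0.2 = 11.16 mg/L as Cl₂.
Cl₂ equivalent: 11.16 mg/L × 1,740,000 L = 19,430 g.
Product at 8.9% available Cl: 19,430 / 0.089 = 218,300 g.
Volume: 218,300 g ÷ 1.13 g/mL = 193,200 mL.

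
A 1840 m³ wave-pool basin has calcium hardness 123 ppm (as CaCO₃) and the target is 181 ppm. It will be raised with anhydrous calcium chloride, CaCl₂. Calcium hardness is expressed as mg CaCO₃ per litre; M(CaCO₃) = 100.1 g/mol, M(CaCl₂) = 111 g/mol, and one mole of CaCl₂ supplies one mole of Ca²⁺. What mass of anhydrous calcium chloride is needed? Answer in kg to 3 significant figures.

118 kg

Volume: 1840 m³ = 1,840,000 L.
Hardness to add: (181 − 123) = 58 mg/L as CaCO₃ × 1,840,000 L = 106,700 g as CaCO₃.
Moles of Ca²⁺ (1 mol Ca²⁺ ≡ 1 mol CaCO₃): 106,700 / 100.1 g/mol = 1066 mol.
Mass of CaCl₂: 1066 × 111 = 118,300 g.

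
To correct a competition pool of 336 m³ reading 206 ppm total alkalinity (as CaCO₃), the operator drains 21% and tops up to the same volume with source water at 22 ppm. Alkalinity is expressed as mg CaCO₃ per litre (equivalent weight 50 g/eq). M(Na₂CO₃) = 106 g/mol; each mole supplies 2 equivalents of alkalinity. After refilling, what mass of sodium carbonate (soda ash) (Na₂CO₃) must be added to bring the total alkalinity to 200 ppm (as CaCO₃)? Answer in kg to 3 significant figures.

Volume: 336 m³ = 336,000 L.
After draining 21% and refilling: 206 × 0.79 + 22 × 0.21 = 167.36 ppm.
Deficit to target: 200 − 167.36 = 32.64 mg/L.
As CaCO₃: 32.64 mg/L × 336,000 L = 10,970 g; ÷ 50 g/eq ÷ 2 = 109.7 mol Na₂CO₃.
Mass: 109.7 × 106 = 11,630 g.

11.6 kg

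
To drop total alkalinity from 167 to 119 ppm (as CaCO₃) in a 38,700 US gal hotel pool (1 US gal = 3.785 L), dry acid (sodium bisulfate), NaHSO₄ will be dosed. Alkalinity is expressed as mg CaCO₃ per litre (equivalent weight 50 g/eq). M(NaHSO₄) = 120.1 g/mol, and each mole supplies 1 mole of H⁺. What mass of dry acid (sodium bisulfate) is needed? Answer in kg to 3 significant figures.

16.9 kg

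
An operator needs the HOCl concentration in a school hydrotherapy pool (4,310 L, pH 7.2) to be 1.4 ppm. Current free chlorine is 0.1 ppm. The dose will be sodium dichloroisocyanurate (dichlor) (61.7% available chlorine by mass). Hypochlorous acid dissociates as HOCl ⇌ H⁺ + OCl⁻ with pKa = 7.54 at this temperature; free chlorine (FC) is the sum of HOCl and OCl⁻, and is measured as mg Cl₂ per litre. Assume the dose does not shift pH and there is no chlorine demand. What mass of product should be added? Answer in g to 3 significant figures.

13.6 g

[OCl⁻]/[HOCl] = 10^(pH − pKa) = 10^(7.2 − 7.54) = 0.4571; fraction as HOCl = 1/(1 + 0.4571) = 0.6863.
Free chlorine required for 1.4 ppm HOCl: 1.4 / 0.6863 = 2.04 ppm.
FC to add: 2.04 − 0.1 = 1.94 mg/L as Cl₂.
Cl₂ equivalent: 1.94 mg/L × 4,310 L = 8.361 g.
Product at 61.7% available Cl: 8.361 / 0.617 = 13.55 g.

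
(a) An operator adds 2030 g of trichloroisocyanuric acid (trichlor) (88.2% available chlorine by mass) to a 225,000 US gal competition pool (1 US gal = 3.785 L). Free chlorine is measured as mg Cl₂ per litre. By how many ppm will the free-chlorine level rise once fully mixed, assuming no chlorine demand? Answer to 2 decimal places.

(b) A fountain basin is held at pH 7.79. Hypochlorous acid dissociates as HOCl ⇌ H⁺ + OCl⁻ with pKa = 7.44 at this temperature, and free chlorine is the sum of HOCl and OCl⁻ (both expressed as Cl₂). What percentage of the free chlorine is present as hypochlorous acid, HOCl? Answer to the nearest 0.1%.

(a) Volume: 225,000 US gal × 3.785 L/gal = 851,625 L.
(a) Available chlorine delivered: 2030 g × 0.882 = 1790 g as Cl₂.
(a) Concentration rise: 1790 g / 851,625 L = 2.102 mg/L = 2.10 ppm.

(b) [OCl⁻]/[HOCl] = 10^(pH − pKa) = 10^(7.79 − 7.44) = 10^0.35 = 2.239.
(b) Fraction as HOCl = 1 / (1 + 2.239) = 0.3088.

(a) 2.10 ppm; (b) 30.9%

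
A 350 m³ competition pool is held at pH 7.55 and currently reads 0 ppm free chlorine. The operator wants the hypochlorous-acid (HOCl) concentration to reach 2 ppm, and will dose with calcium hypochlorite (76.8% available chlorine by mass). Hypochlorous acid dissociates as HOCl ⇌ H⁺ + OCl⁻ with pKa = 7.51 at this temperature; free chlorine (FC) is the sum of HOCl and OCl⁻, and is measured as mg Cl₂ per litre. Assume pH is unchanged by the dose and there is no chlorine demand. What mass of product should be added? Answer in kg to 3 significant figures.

1.91 kg

Volume: 350 m³ = 350,000 L.
[OCl⁻]/[HOCl] = 10^(pH − pKa) = 10^(7.55 − 7.51) = 1.096; fraction as HOCl = 1/(1 + 1.096) = 0.477.
Free chlorine required for 2 ppm HOCl: 2 / 0.477 = 4.193 ppm.
FC to add: 4.193 − 0 = 4.193 mg/L as Cl₂.
Cl₂ equivalent: 4.193 mg/L × 350,000 L = 1468 g.
Product at 76.8% available Cl: 1468 / 0.768 = 1911 g.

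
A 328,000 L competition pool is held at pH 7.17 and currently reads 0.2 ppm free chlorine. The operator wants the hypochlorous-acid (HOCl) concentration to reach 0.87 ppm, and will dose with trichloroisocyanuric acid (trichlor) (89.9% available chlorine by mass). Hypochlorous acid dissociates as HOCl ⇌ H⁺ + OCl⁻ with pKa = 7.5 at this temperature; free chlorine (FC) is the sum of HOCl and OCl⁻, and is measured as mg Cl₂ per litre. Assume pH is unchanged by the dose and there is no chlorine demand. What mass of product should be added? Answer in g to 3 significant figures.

393 g

[OCl⁻]/[HOCl] = 10^(pH − pKa) = 10^(7.17 − 7.5) = 0.4677; fraction as HOCl = 1/(1 + 0.4677) = 0.6813.
Free chlorine required for 0.87 ppm HOCl: 0.87 / 0.6813 = 1.277 ppm.
FC to add: 1.277 − 0.2 = 1.077 mg/L as Cl₂.
Cl₂ equivalent: 1.077 mg/L × 328,000 L = 353.2 g.
Product at 89.9% available Cl: 353.2 / 0.899 = 392.9 g.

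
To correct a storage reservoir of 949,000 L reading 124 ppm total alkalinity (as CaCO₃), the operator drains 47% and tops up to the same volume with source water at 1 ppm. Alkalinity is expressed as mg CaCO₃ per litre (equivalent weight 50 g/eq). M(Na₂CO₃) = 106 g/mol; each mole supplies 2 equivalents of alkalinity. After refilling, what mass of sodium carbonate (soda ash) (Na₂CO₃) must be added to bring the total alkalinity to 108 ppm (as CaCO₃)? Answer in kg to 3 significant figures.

After draining 47% and refilling: 124 × 0.53 + 1 × 0.47 = 66.19 ppm.
Deficit to target: 108 − 66.19 = 41.81 mg/L.
As CaCO₃: 41.81 mg/L × 949,000 L = 39,680 g; ÷ 50 g/eq ÷ 2 = 396.8 mol Na₂CO₃.
Mass: 396.8 × 106 = 42,060 g.

42.1 kg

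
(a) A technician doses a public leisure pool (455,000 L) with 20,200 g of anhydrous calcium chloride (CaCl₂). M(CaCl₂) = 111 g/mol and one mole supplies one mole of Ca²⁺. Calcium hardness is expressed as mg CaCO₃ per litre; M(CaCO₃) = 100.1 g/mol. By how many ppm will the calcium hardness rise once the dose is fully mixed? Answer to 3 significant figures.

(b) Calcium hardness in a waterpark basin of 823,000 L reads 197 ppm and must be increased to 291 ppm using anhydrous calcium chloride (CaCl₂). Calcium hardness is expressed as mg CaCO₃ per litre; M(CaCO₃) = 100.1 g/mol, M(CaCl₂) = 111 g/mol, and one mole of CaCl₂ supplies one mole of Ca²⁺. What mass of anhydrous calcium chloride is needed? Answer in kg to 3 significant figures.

(a) 40.0 ppm; (b) 85.8 kg

(a) Moles of Ca²⁺: 20,200 g ÷ 111 g/mol = 182 mol.
(a) As CaCO₃: 182 mol × 100.1 g/mol = 18,220 g.
(a) Rise: 18,220 g / 455,000 L × 1000 = 40.04 mg/L.

(b) Hardness to add: (291 − 197) = 94 mg/L as CaCO₃ × 823,000 L = 77,360 g as CaCO₃.
(b) Moles of Ca²⁺ (1 mol Ca²⁺ ≡ 1 mol CaCO₃): 77,360 / 100.1 g/mol = 772.8 mol.
(b) Mass of CaCl₂: 772.8 × 111 = 85,790 g.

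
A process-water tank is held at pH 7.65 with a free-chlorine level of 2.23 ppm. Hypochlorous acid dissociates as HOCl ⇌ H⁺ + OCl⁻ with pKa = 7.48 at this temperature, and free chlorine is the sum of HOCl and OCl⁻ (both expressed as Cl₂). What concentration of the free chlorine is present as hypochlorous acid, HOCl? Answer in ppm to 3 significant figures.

[OCl⁻]/[HOCl] = 10^(pH − pKa) = 10^(7.65 − 7.48) = 10^0.17 = 1.479.
Fraction as HOCl = 1 / (1 + 1.479) = 0.4034.
HOCl = 0.4034 × 2.23 ppm = 0.8995 ppm.

0.900 ppm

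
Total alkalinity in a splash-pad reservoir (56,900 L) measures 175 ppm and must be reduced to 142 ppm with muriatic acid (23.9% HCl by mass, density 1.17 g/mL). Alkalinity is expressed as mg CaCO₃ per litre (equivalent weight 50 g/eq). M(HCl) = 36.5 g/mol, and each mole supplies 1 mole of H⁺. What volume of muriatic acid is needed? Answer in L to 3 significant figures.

Alkalinity to neutralize: (175 − 142) = 33 mg/L as CaCO₃ × 56,900 L = 1878 g as CaCO₃.
Equivalents of H⁺ required: 1878 ÷ 50 g/eq = 37.55 eq = 37.55 mol HCl.
Mass of HCl: 37.55 × 36.5 = 1371 g.
Mass of 23.9% solution: 1371 / 0.239 = 5735 g.
Volume: 5735 g ÷ 1.17 g/mL = 4902 mL.

4.90 L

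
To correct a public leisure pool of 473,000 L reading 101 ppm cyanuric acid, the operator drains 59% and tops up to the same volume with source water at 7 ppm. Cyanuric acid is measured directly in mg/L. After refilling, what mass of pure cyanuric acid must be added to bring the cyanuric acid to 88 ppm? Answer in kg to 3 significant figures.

After draining 59% and refilling: 101 × 0.41 + 7 × 0.59 = 45.54 ppm.
Deficit to target: 88 − 45.54 = 42.46 mg/L.
Mass: 42.46 mg/L × 473,000 L = 20,080 g cyanuric acid.

20.1 kg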